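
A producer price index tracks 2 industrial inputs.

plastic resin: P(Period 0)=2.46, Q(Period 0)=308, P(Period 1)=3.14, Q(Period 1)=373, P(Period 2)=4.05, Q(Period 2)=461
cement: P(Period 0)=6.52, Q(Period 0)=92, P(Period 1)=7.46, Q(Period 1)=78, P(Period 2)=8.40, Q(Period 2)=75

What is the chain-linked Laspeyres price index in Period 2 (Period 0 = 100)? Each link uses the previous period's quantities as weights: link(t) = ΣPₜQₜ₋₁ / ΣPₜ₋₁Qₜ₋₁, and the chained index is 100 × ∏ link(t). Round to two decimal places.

Link Period 0→Period 1:
ΣP(Period 1)Q(Period 0) = 3.14×308 + 7.46×92 = 967.12 + 686.32 = 1653.44
ΣP(Period 0)Q(Period 0) = 2.46×308 + 6.52×92 = 757.68 + 599.84 = 1357.52
link = 1653.44/1357.52 = 1.217986
Link Period 1→Period 2:
ΣP(Period 2)Q(Period 1) = 4.05×373 + 8.40×78 = 1510.65 + 655.2 = 2165.85
ΣP(Period 1)Q(Period 1) = 3.14×373 + 7.46×78 = 1171.22 + 581.88 = 1753.1
link = 2165.85/1753.1 = 1.235440
Chained index = 100 × 1.217986 × 1.235440 = 150.4748

150.47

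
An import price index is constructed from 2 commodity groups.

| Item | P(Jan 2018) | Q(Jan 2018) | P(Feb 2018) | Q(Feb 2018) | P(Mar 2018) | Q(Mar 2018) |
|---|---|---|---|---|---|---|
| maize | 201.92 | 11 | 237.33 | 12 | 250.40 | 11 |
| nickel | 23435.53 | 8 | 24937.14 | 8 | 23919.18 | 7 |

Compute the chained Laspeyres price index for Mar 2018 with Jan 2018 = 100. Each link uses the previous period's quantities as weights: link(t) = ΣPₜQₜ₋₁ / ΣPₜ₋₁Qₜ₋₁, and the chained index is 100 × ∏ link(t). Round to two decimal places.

Link Jan 2018→Feb 2018:
ΣP(Feb 2018)Q(Jan 2018) = 237.33×11 + 24937.14×8 = 2610.63 + 199497.12 = 202107.75
ΣP(Jan 2018)Q(Jan 2018) = 201.92×11 + 23435.53×8 = 2221.12 + 187484.24 = 189705.36
link = 202107.75/189705.36 = 1.065377
Link Feb 2018→Mar 2018:
ΣP(Mar 2018)Q(Feb 2018) = 250.40×12 + 23919.18×8 = 3004.8 + 191353.44 = 194358.24
ΣP(Feb 2018)Q(Feb 2018) = 237.33×12 + 24937.14×8 = 2847.96 + 199497.12 = 202345.08
link = 194358.24/202345.08 = 0.960529
Chained index = 100 × 1.065377 × 0.960529 = 102.3325

102.33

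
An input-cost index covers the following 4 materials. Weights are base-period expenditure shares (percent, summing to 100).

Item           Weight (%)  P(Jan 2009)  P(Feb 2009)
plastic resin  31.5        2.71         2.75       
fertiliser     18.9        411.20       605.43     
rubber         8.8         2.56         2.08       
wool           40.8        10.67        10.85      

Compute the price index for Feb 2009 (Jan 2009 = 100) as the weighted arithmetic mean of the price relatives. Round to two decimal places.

108.43

plastic resin: 31.5 × (2.75/2.71) = 31.5 × 1.014760 = 31.9649
fertiliser: 18.9 × (605.43/411.20) = 18.9 × 1.472349 = 27.8274
rubber: 8.8 × (2.08/2.56) = 8.8 × 0.812500 = 7.1500
wool: 40.8 × (10.85/10.67) = 40.8 × 1.016870 = 41.4883
Index = Σ wᵢ·(p₁ᵢ/p₀ᵢ) = 31.9649 + 27.8274 + 7.1500 + 41.4883 = 108.4306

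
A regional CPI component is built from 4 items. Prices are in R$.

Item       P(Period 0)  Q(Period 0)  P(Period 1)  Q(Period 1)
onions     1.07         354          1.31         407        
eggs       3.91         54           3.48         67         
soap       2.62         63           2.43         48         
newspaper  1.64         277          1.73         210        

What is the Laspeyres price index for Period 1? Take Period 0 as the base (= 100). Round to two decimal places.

106.18

Laspeyres price index uses base-period quantities as weights.
ΣP(Period 1)·Q(Period 0) = 1.31×354 + 3.48×54 + 2.43×63 + 1.73×277 = 463.74 + 187.92 + 153.09 + 479.21 = 1283.96
ΣP(Period 0)·Q(Period 0) = 1.07×354 + 3.91×54 + 2.62×63 + 1.64×277 = 378.78 + 211.14 + 165.06 + 454.28 = 1209.26
Index = 1283.96 / 1209.26 × 100 = 106.1773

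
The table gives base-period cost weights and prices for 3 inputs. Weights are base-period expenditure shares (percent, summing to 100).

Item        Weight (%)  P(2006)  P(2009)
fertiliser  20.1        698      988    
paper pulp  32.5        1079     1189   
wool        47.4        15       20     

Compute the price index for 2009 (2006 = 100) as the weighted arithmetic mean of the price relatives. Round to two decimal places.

fertiliser: 20.1 × (988/698) = 20.1 × 1.415473 = 28.4510
paper pulp: 32.5 × (1189/1079) = 32.5 × 1.101946 = 35.8133
wool: 47.4 × (20/15) = 47.4 × 1.333333 = 63.2000
Index = Σ wᵢ·(p₁ᵢ/p₀ᵢ) = 28.4510 + 35.8133 + 63.2000 = 127.4643

127.46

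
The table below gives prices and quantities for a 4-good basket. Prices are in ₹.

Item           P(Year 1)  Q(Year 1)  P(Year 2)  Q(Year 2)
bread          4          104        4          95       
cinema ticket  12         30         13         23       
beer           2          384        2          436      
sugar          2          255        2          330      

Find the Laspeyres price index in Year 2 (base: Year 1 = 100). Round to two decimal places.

101.46

Laspeyres price index uses base-period quantities as weights.
ΣP(Year 2)·Q(Year 1) = 4×104 + 13×30 + 2×384 + 2×255 = 416 + 390 + 768 + 510 = 2084
ΣP(Year 1)·Q(Year 1) = 4×104 + 12×30 + 2×384 + 2×255 = 416 + 360 + 768 + 510 = 2054
Index = 2084 / 2054 × 100 = 101.4606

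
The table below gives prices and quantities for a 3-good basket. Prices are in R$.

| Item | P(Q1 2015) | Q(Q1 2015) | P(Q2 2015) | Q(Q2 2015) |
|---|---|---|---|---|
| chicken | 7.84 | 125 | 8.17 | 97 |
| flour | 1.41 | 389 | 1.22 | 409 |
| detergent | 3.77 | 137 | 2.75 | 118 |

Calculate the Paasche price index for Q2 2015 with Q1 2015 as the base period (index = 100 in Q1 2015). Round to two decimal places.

90.68

Paasche price index uses current-period quantities as weights.
ΣP(Q2 2015)·Q(Q2 2015) = 8.17×97 + 1.22×409 + 2.75×118 = 792.49 + 498.98 + 324.5 = 1615.97
ΣP(Q1 2015)·Q(Q2 2015) = 7.84×97 + 1.41×409 + 3.77×118 = 760.48 + 576.69 + 444.86 = 1782.03
Index = 1615.97 / 1782.03 × 100 = 90.6814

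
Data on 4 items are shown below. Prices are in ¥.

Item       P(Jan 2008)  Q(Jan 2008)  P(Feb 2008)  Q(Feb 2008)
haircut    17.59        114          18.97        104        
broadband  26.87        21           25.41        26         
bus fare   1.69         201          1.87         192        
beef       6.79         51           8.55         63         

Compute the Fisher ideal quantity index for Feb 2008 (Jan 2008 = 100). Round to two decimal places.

Laspeyres component (base-period weights):
ΣP(Jan 2008)Q(Feb 2008) = 17.59×104 + 26.87×26 + 1.69×192 + 6.79×63 = 1829.36 + 698.62 + 324.48 + 427.77 = 3280.23
ΣP(Jan 2008)Q(Jan 2008) = 17.59×114 + 26.87×21 + 1.69×201 + 6.79×51 = 2005.26 + 564.27 + 339.69 + 346.29 = 3255.51
L = 3280.23 / 3255.51 × 100 = 100.7593
Paasche component (current-period weights):
ΣP(Feb 2008)Q(Feb 2008) = 18.97×104 + 25.41×26 + 1.87×192 + 8.55×63 = 1972.88 + 660.66 + 359.04 + 538.65 = 3531.23
ΣP(Feb 2008)Q(Jan 2008) = 18.97×114 + 25.41×21 + 1.87×201 + 8.55×51 = 2162.58 + 533.61 + 375.87 + 436.05 = 3508.11
P = 3531.23 / 3508.11 × 100 = 100.6590
Fisher = √(L × P) = √(100.7593 × 100.6590) = 100.7092

100.71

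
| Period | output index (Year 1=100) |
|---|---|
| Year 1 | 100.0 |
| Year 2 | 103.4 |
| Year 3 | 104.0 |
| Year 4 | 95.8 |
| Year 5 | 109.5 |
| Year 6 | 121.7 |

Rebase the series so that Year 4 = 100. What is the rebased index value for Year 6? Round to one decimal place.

127.0

Rebased(Year 6) = 121.7 / 95.8 × 100 = 127.0355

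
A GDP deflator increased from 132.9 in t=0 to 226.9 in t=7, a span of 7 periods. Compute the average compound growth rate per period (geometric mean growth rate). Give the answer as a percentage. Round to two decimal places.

7.94%

Growth factor = (226.9/132.9)^(1/7) = (1.707299)^(1/7) = 1.079412
Growth rate = 1.079412 − 1 = 0.079412 = 7.9412%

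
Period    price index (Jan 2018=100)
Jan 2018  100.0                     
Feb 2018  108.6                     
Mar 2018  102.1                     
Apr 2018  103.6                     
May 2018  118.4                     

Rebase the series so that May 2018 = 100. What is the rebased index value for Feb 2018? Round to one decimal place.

91.7

Rebased(Feb 2018) = 108.6 / 118.4 × 100 = 91.7230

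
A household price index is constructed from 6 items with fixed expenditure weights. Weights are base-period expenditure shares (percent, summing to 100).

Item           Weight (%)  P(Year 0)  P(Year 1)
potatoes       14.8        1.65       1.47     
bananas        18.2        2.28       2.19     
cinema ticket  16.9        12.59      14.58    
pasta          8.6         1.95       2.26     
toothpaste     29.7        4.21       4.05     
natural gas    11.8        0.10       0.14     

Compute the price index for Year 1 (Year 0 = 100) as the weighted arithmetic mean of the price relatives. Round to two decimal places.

potatoes: 14.8 × (1.47/1.65) = 14.8 × 0.890909 = 13.1855
bananas: 18.2 × (2.19/2.28) = 18.2 × 0.960526 = 17.4816
cinema ticket: 16.9 × (14.58/12.59) = 16.9 × 1.158062 = 19.5712
pasta: 8.6 × (2.26/1.95) = 8.6 × 1.158974 = 9.9672
toothpaste: 29.7 × (4.05/4.21) = 29.7 × 0.961995 = 28.5713
natural gas: 11.8 × (0.14/0.10) = 11.8 × 1.400000 = 16.5200
Index = Σ wᵢ·(p₁ᵢ/p₀ᵢ) = 13.1855 + 17.4816 + 19.5712 + 9.9672 + 28.5713 + 16.5200 = 105.2967

105.30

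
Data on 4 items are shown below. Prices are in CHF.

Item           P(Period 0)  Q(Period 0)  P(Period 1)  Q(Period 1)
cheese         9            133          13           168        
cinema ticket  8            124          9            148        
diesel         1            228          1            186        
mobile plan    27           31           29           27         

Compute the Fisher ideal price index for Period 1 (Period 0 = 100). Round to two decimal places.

Laspeyres component (base-period weights):
ΣP(Period 1)Q(Period 0) = 13×133 + 9×124 + 1×228 + 29×31 = 1729 + 1116 + 228 + 899 = 3972
ΣP(Period 0)Q(Period 0) = 9×133 + 8×124 + 1×228 + 27×31 = 1197 + 992 + 228 + 837 = 3254
L = 3972 / 3254 × 100 = 122.0652
Paasche component (current-period weights):
ΣP(Period 1)Q(Period 1) = 13×168 + 9×148 + 1×186 + 29×27 = 2184 + 1332 + 186 + 783 = 4485
ΣP(Period 0)Q(Period 1) = 9×168 + 8×148 + 1×186 + 27×27 = 1512 + 1184 + 186 + 729 = 3611
P = 4485 / 3611 × 100 = 124.2038
Fisher = √(L × P) = √(122.0652 × 124.2038) = 123.1298

123.13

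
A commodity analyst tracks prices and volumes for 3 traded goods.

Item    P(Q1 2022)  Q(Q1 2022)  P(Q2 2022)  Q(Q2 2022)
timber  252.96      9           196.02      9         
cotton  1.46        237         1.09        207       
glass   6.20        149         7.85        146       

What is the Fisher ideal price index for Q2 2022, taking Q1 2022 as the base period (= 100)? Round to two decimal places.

Laspeyres component (base-period weights):
ΣP(Q2 2022)Q(Q1 2022) = 196.02×9 + 1.09×237 + 7.85×149 = 1764.18 + 258.33 + 1169.65 = 3192.16
ΣP(Q1 2022)Q(Q1 2022) = 252.96×9 + 1.46×237 + 6.20×149 = 2276.64 + 346.02 + 923.8 = 3546.46
L = 3192.16 / 3546.46 × 100 = 90.0098
Paasche component (current-period weights):
ΣP(Q2 2022)Q(Q2 2022) = 196.02×9 + 1.09×207 + 7.85×146 = 1764.18 + 225.63 + 1146.1 = 3135.91
ΣP(Q1 2022)Q(Q2 2022) = 252.96×9 + 1.46×207 + 6.20×146 = 2276.64 + 302.22 + 905.2 = 3484.06
P = 3135.91 / 3484.06 × 100 = 90.0073
Fisher = √(L × P) = √(90.0098 × 90.0073) = 90.0086

90.01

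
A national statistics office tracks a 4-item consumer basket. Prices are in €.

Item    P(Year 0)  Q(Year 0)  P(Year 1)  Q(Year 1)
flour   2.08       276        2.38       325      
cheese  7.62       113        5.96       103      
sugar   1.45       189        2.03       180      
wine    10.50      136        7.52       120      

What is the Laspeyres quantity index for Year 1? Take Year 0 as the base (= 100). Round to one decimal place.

95.0

Laspeyres quantity index uses base-period prices as weights.
ΣP(Year 0)·Q(Year 1) = 2.08×325 + 7.62×103 + 1.45×180 + 10.50×120 = 676 + 784.86 + 261 + 1260 = 2981.86
ΣP(Year 0)·Q(Year 0) = 2.08×276 + 7.62×113 + 1.45×189 + 10.50×136 = 574.08 + 861.06 + 274.05 + 1428 = 3137.19
Index = 2981.86 / 3137.19 × 100 = 95.0488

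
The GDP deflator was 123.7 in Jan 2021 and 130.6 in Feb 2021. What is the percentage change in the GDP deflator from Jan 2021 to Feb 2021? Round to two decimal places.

Change = (130.6 − 123.7) / 123.7 × 100
       = 6.9 / 123.7 × 100 = 5.5780%

5.58%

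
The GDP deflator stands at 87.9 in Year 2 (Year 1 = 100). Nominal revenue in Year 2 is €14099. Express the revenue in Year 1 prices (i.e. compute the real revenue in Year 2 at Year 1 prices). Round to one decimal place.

16039.8

Real = Nominal ÷ (Index/100) = 14099 ÷ (87.9/100)
     = 14099 ÷ 0.879 = 16039.8180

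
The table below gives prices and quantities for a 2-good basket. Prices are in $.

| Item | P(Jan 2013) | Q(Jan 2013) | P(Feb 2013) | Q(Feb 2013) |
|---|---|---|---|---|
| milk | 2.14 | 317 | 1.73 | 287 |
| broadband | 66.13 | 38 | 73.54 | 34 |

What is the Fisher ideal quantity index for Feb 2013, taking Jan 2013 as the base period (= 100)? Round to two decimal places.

Laspeyres component (base-period weights):
ΣP(Jan 2013)Q(Feb 2013) = 2.14×287 + 66.13×34 = 614.18 + 2248.42 = 2862.6
ΣP(Jan 2013)Q(Jan 2013) = 2.14×317 + 66.13×38 = 678.38 + 2512.94 = 3191.32
L = 2862.6 / 3191.32 × 100 = 89.6996
Paasche component (current-period weights):
ΣP(Feb 2013)Q(Feb 2013) = 1.73×287 + 73.54×34 = 496.51 + 2500.36 = 2996.87
ΣP(Feb 2013)Q(Jan 2013) = 1.73×317 + 73.54×38 = 548.41 + 2794.52 = 3342.93
P = 2996.87 / 3342.93 × 100 = 89.6480
Fisher = √(L × P) = √(89.6996 × 89.6480) = 89.6738

89.67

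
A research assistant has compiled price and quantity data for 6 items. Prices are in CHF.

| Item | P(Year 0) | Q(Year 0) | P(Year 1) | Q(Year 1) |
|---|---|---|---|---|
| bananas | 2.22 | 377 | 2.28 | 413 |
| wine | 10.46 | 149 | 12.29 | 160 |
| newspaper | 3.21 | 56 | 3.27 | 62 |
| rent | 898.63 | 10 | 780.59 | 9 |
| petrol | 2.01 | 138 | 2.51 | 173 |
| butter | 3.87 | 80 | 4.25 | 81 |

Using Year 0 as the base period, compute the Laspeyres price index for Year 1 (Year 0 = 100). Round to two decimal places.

93.56

Laspeyres price index uses base-period quantities as weights.
ΣP(Year 1)·Q(Year 0) = 2.28×377 + 12.29×149 + 3.27×56 + 780.59×10 + 2.51×138 + 4.25×80 = 859.56 + 1831.21 + 183.12 + 7805.9 + 346.38 + 340 = 11366.17
ΣP(Year 0)·Q(Year 0) = 2.22×377 + 10.46×149 + 3.21×56 + 898.63×10 + 2.01×138 + 3.87×80 = 836.94 + 1558.54 + 179.76 + 8986.3 + 277.38 + 309.6 = 12148.52
Index = 11366.17 / 12148.52 × 100 = 93.5601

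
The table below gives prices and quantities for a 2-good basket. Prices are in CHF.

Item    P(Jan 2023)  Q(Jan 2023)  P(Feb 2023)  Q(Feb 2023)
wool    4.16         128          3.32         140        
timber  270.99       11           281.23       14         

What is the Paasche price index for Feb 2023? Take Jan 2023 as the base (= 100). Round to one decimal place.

Paasche price index uses current-period quantities as weights.
ΣP(Feb 2023)·Q(Feb 2023) = 3.32×140 + 281.23×14 = 464.8 + 3937.22 = 4402.02
ΣP(Jan 2023)·Q(Feb 2023) = 4.16×140 + 270.99×14 = 582.4 + 3793.86 = 4376.26
Index = 4402.02 / 4376.26 × 100 = 100.5886

100.6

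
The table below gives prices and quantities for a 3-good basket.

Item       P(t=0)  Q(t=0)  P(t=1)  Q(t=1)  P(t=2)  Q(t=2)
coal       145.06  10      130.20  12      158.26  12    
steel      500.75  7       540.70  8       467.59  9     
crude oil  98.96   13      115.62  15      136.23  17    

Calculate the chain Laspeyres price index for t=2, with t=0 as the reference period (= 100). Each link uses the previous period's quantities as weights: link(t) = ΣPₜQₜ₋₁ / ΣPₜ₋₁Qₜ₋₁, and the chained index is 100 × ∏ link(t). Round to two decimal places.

Link t=0→t=1:
ΣP(t=1)Q(t=0) = 130.20×10 + 540.70×7 + 115.62×13 = 1302 + 3784.9 + 1503.06 = 6589.96
ΣP(t=0)Q(t=0) = 145.06×10 + 500.75×7 + 98.96×13 = 1450.6 + 3505.25 + 1286.48 = 6242.33
link = 6589.96/6242.33 = 1.055689
Link t=1→t=2:
ΣP(t=2)Q(t=1) = 158.26×12 + 467.59×8 + 136.23×15 = 1899.12 + 3740.72 + 2043.45 = 7683.29
ΣP(t=1)Q(t=1) = 130.20×12 + 540.70×8 + 115.62×15 = 1562.4 + 4325.6 + 1734.3 = 7622.3
link = 7683.29/7622.3 = 1.008002
Chained index = 100 × 1.055689 × 1.008002 = 106.4136

106.41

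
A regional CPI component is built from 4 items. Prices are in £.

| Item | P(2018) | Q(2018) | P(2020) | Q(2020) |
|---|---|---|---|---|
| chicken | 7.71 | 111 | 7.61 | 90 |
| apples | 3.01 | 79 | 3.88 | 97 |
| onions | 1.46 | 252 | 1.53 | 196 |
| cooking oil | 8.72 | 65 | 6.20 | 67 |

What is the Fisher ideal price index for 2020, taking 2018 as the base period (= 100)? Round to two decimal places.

95.67

Laspeyres component (base-period weights):
ΣP(2020)Q(2018) = 7.61×111 + 3.88×79 + 1.53×252 + 6.20×65 = 844.71 + 306.52 + 385.56 + 403 = 1939.79
ΣP(2018)Q(2018) = 7.71×111 + 3.01×79 + 1.46×252 + 8.72×65 = 855.81 + 237.79 + 367.92 + 566.8 = 2028.32
L = 1939.79 / 2028.32 × 100 = 95.6353
Paasche component (current-period weights):
ΣP(2020)Q(2020) = 7.61×90 + 3.88×97 + 1.53×196 + 6.20×67 = 684.9 + 376.36 + 299.88 + 415.4 = 1776.54
ΣP(2018)Q(2020) = 7.71×90 + 3.01×97 + 1.46×196 + 8.72×67 = 693.9 + 291.97 + 286.16 + 584.24 = 1856.27
P = 1776.54 / 1856.27 × 100 = 95.7048
Fisher = √(L × P) = √(95.6353 × 95.7048) = 95.6701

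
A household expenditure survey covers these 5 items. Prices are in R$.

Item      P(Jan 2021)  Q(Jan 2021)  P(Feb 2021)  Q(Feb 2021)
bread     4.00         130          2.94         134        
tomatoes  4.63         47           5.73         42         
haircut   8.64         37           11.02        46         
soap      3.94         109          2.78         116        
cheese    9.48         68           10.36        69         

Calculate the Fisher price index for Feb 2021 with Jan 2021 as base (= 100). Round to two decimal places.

97.14

Laspeyres component (base-period weights):
ΣP(Feb 2021)Q(Jan 2021) = 2.94×130 + 5.73×47 + 11.02×37 + 2.78×109 + 10.36×68 = 382.2 + 269.31 + 407.74 + 303.02 + 704.48 = 2066.75
ΣP(Jan 2021)Q(Jan 2021) = 4.00×130 + 4.63×47 + 8.64×37 + 3.94×109 + 9.48×68 = 520 + 217.61 + 319.68 + 429.46 + 644.64 = 2131.39
L = 2066.75 / 2131.39 × 100 = 96.9672
Paasche component (current-period weights):
ΣP(Feb 2021)Q(Feb 2021) = 2.94×134 + 5.73×42 + 11.02×46 + 2.78×116 + 10.36×69 = 393.96 + 240.66 + 506.92 + 322.48 + 714.84 = 2178.86
ΣP(Jan 2021)Q(Feb 2021) = 4.00×134 + 4.63×42 + 8.64×46 + 3.94×116 + 9.48×69 = 536 + 194.46 + 397.44 + 457.04 + 654.12 = 2239.06
P = 2178.86 / 2239.06 × 100 = 97.3114
Fisher = √(L × P) = √(96.9672 × 97.3114) = 97.1392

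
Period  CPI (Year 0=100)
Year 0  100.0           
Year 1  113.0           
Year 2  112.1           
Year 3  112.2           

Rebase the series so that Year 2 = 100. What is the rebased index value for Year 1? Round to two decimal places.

Rebased(Year 1) = 113.0 / 112.1 × 100 = 100.8029

100.80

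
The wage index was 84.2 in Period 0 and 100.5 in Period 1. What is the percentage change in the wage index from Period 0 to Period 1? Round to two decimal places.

Change = (100.5 − 84.2) / 84.2 × 100
       = 16.3 / 84.2 × 100 = 19.3587%

19.36%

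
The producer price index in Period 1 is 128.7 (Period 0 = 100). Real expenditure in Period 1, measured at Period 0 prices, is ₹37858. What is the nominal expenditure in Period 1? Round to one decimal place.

Nominal = Real × (Index/100) = 37858 × (128.7/100)
        = 37858 × 1.287 = 48723.2460

48723.2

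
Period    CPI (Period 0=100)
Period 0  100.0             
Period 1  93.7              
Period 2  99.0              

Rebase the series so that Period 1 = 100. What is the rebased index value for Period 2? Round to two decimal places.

Rebased(Period 2) = 99.0 / 93.7 × 100 = 105.6564

105.66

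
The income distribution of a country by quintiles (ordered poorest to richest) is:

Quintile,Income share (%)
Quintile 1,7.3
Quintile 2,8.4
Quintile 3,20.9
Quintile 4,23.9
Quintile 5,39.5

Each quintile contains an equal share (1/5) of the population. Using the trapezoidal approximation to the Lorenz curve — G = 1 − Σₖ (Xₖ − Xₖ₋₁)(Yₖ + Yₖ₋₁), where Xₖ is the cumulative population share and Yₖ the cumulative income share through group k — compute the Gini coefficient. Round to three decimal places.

Cumulative income shares Yₖ: 0.0730, 0.1570, 0.3660, 0.6050, 1.0000
Σ (Xₖ−Xₖ₋₁)(Yₖ+Yₖ₋₁) = (1/5)(0.0730+0.0000) + (1/5)(0.1570+0.0730) + (1/5)(0.3660+0.1570) + (1/5)(0.6050+0.3660) + (1/5)(1.0000+0.6050)
  = 0.0146 + 0.0460 + 0.1046 + 0.1942 + 0.3210 = 0.6804
G = 1 − 0.6804 = 0.3196

0.320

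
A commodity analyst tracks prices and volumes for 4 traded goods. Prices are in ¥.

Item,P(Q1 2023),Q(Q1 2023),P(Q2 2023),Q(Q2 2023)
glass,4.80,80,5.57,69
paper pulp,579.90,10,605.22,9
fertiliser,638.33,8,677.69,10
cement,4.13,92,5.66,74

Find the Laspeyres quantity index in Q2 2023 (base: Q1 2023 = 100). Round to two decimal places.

104.88

Laspeyres quantity index uses base-period prices as weights.
ΣP(Q1 2023)·Q(Q2 2023) = 4.80×69 + 579.90×9 + 638.33×10 + 4.13×74 = 331.2 + 5219.1 + 6383.3 + 305.62 = 12239.22
ΣP(Q1 2023)·Q(Q1 2023) = 4.80×80 + 579.90×10 + 638.33×8 + 4.13×92 = 384 + 5799 + 5106.64 + 379.96 = 11669.6
Index = 12239.22 / 11669.6 × 100 = 104.8812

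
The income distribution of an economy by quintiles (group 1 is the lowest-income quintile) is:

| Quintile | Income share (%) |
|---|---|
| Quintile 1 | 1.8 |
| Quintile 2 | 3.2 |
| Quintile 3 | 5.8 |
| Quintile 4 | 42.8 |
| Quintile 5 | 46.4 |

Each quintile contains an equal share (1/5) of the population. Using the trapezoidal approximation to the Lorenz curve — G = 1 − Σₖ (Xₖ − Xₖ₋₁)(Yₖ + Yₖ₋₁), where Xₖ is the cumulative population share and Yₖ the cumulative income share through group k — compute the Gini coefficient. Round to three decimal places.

Cumulative income shares Yₖ: 0.0180, 0.0500, 0.1080, 0.5360, 1.0000
Σ (Xₖ−Xₖ₋₁)(Yₖ+Yₖ₋₁) = (1/5)(0.0180+0.0000) + (1/5)(0.0500+0.0180) + (1/5)(0.1080+0.0500) + (1/5)(0.5360+0.1080) + (1/5)(1.0000+0.5360)
  = 0.0036 + 0.0136 + 0.0316 + 0.1288 + 0.3072 = 0.4848
G = 1 − 0.4848 = 0.5152

0.515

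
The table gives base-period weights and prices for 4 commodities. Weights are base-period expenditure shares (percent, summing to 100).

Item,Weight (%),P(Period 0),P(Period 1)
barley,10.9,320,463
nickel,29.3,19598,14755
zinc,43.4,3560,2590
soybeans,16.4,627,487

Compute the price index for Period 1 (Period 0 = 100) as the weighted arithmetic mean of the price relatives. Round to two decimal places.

barley: 10.9 × (463/320) = 10.9 × 1.446875 = 15.7709
nickel: 29.3 × (14755/19598) = 29.3 × 0.752883 = 22.0595
zinc: 43.4 × (2590/3560) = 43.4 × 0.727528 = 31.5747
soybeans: 16.4 × (487/627) = 16.4 × 0.776715 = 12.7381
Index = Σ wᵢ·(p₁ᵢ/p₀ᵢ) = 15.7709 + 22.0595 + 31.5747 + 12.7381 = 82.1432

82.14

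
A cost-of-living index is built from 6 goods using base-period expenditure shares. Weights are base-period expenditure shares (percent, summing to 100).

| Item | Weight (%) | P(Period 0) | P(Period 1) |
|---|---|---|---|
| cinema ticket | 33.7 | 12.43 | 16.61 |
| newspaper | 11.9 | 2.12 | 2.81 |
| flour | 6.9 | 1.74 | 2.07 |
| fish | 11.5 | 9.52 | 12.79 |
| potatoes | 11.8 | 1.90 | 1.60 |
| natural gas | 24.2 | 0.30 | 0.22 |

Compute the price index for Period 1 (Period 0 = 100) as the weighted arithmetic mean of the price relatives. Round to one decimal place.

112.1

cinema ticket: 33.7 × (16.61/12.43) = 33.7 × 1.336283 = 45.0327
newspaper: 11.9 × (2.81/2.12) = 11.9 × 1.325472 = 15.7731
flour: 6.9 × (2.07/1.74) = 6.9 × 1.189655 = 8.2086
fish: 11.5 × (12.79/9.52) = 11.5 × 1.343487 = 15.4501
potatoes: 11.8 × (1.60/1.90) = 11.8 × 0.842105 = 9.9368
natural gas: 24.2 × (0.22/0.30) = 24.2 × 0.733333 = 17.7467
Index = Σ wᵢ·(p₁ᵢ/p₀ᵢ) = 45.0327 + 15.7731 + 8.2086 + 15.4501 + 9.9368 + 17.7467 = 112.1481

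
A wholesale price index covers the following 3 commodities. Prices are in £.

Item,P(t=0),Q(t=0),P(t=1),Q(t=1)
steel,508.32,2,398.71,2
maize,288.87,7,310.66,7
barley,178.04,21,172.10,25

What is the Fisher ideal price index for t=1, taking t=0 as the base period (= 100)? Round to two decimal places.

Laspeyres component (base-period weights):
ΣP(t=1)Q(t=0) = 398.71×2 + 310.66×7 + 172.10×21 = 797.42 + 2174.62 + 3614.1 = 6586.14
ΣP(t=0)Q(t=0) = 508.32×2 + 288.87×7 + 178.04×21 = 1016.64 + 2022.09 + 3738.84 = 6777.57
L = 6586.14 / 6777.57 × 100 = 97.1755
Paasche component (current-period weights):
ΣP(t=1)Q(t=1) = 398.71×2 + 310.66×7 + 172.10×25 = 797.42 + 2174.62 + 4302.5 = 7274.54
ΣP(t=0)Q(t=1) = 508.32×2 + 288.87×7 + 178.04×25 = 1016.64 + 2022.09 + 4451 = 7489.73
P = 7274.54 / 7489.73 × 100 = 97.1269
Fisher = √(L × P) = √(97.1755 × 97.1269) = 97.1512

97.15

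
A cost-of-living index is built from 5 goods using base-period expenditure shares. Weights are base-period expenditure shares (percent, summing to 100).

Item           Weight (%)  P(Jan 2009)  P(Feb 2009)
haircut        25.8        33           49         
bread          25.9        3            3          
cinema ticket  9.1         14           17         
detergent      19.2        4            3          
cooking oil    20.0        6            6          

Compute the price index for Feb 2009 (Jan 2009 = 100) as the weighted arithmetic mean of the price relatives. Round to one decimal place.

109.7

haircut: 25.8 × (49/33) = 25.8 × 1.484848 = 38.3091
bread: 25.9 × (3/3) = 25.9 × 1.000000 = 25.9000
cinema ticket: 9.1 × (17/14) = 9.1 × 1.214286 = 11.0500
detergent: 19.2 × (3/4) = 19.2 × 0.750000 = 14.4000
cooking oil: 20.0 × (6/6) = 20.0 × 1.000000 = 20.0000
Index = Σ wᵢ·(p₁ᵢ/p₀ᵢ) = 38.3091 + 25.9000 + 11.0500 + 14.4000 + 20.0000 = 109.6591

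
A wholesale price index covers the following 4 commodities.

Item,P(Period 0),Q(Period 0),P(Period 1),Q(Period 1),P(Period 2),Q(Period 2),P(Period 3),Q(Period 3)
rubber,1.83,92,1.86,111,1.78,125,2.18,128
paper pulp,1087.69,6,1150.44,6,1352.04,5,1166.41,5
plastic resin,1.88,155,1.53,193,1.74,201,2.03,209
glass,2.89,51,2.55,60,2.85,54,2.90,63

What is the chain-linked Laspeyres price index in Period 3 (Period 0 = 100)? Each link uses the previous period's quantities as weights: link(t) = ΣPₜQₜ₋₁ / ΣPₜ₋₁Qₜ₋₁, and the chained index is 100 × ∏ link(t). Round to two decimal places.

108.41

Link Period 0→Period 1:
ΣP(Period 1)Q(Period 0) = 1.86×92 + 1150.44×6 + 1.53×155 + 2.55×51 = 171.12 + 6902.64 + 237.15 + 130.05 = 7440.96
ΣP(Period 0)Q(Period 0) = 1.83×92 + 1087.69×6 + 1.88×155 + 2.89×51 = 168.36 + 6526.14 + 291.4 + 147.39 = 7133.29
link = 7440.96/7133.29 = 1.043132
Link Period 1→Period 2:
ΣP(Period 2)Q(Period 1) = 1.78×111 + 1352.04×6 + 1.74×193 + 2.85×60 = 197.58 + 8112.24 + 335.82 + 171 = 8816.64
ΣP(Period 1)Q(Period 1) = 1.86×111 + 1150.44×6 + 1.53×193 + 2.55×60 = 206.46 + 6902.64 + 295.29 + 153 = 7557.39
link = 8816.64/7557.39 = 1.166625
Link Period 2→Period 3:
ΣP(Period 3)Q(Period 2) = 2.18×125 + 1166.41×5 + 2.03×201 + 2.90×54 = 272.5 + 5832.05 + 408.03 + 156.6 = 6669.18
ΣP(Period 2)Q(Period 2) = 1.78×125 + 1352.04×5 + 1.74×201 + 2.85×54 = 222.5 + 6760.2 + 349.74 + 153.9 = 7486.34
link = 6669.18/7486.34 = 0.890847
Chained index = 100 × 1.043132 × 1.166625 × 0.890847 = 108.4110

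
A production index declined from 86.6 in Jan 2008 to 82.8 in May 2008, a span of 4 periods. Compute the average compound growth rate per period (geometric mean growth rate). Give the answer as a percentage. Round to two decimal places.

-1.12%

Growth factor = (82.8/86.6)^(1/4) = (0.956120)^(1/4) = 0.988845
Growth rate = 0.988845 − 1 = -0.011155 = -1.1155%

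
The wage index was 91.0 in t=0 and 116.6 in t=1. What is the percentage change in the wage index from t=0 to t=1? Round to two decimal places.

Change = (116.6 − 91.0) / 91.0 × 100
       = 25.6 / 91.0 × 100 = 28.1319%

28.13%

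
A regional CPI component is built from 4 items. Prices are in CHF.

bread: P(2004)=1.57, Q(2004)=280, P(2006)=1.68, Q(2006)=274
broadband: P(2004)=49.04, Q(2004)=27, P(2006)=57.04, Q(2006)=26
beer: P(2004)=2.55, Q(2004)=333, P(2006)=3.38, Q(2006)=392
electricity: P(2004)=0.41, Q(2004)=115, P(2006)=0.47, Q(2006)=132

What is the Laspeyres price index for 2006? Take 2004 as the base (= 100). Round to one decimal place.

119.9

Laspeyres price index uses base-period quantities as weights.
ΣP(2006)·Q(2004) = 1.68×280 + 57.04×27 + 3.38×333 + 0.47×115 = 470.4 + 1540.08 + 1125.54 + 54.05 = 3190.07
ΣP(2004)·Q(2004) = 1.57×280 + 49.04×27 + 2.55×333 + 0.41×115 = 439.6 + 1324.08 + 849.15 + 47.15 = 2659.98
Index = 3190.07 / 2659.98 × 100 = 119.9283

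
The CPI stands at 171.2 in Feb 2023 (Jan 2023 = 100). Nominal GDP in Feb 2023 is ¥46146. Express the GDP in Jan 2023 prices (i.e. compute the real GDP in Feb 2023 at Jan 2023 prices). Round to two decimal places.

26954.44

Real = Nominal ÷ (Index/100) = 46146 ÷ (171.2/100)
     = 46146 ÷ 1.712 = 26954.4393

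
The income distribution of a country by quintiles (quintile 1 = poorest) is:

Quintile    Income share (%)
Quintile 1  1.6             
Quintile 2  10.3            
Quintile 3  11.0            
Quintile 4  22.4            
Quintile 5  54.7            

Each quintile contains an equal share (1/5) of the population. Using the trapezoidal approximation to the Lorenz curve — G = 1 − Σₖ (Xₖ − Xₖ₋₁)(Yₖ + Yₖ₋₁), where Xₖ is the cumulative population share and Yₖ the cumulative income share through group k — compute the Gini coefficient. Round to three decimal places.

0.473

Cumulative income shares Yₖ: 0.0160, 0.1190, 0.2290, 0.4530, 1.0000
Σ (Xₖ−Xₖ₋₁)(Yₖ+Yₖ₋₁) = (1/5)(0.0160+0.0000) + (1/5)(0.1190+0.0160) + (1/5)(0.2290+0.1190) + (1/5)(0.4530+0.2290) + (1/5)(1.0000+0.4530)
  = 0.0032 + 0.0270 + 0.0696 + 0.1364 + 0.2906 = 0.5268
G = 1 − 0.5268 = 0.4732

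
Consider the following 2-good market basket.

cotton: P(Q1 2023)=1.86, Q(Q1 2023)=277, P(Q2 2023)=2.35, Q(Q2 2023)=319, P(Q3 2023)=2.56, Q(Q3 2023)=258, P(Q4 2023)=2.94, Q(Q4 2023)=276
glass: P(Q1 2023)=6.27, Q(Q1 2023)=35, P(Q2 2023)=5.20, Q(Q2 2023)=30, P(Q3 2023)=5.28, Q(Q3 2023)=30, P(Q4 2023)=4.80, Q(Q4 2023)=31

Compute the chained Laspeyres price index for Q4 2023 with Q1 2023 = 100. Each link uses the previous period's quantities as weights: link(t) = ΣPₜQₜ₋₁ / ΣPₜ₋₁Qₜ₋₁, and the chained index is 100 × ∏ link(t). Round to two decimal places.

134.53

Link Q1 2023→Q2 2023:
ΣP(Q2 2023)Q(Q1 2023) = 2.35×277 + 5.20×35 = 650.95 + 182 = 832.95
ΣP(Q1 2023)Q(Q1 2023) = 1.86×277 + 6.27×35 = 515.22 + 219.45 = 734.67
link = 832.95/734.67 = 1.133774
Link Q2 2023→Q3 2023:
ΣP(Q3 2023)Q(Q2 2023) = 2.56×319 + 5.28×30 = 816.64 + 158.4 = 975.04
ΣP(Q2 2023)Q(Q2 2023) = 2.35×319 + 5.20×30 = 749.65 + 156 = 905.65
link = 975.04/905.65 = 1.076619
Link Q3 2023→Q4 2023:
ΣP(Q4 2023)Q(Q3 2023) = 2.94×258 + 4.80×30 = 758.52 + 144 = 902.52
ΣP(Q3 2023)Q(Q3 2023) = 2.56×258 + 5.28×30 = 660.48 + 158.4 = 818.88
link = 902.52/818.88 = 1.102140
Chained index = 100 × 1.133774 × 1.076619 × 1.102140 = 134.5319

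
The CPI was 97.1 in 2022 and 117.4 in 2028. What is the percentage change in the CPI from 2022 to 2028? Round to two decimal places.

Change = (117.4 − 97.1) / 97.1 × 100
       = 20.3 / 97.1 × 100 = 20.9063%

20.91%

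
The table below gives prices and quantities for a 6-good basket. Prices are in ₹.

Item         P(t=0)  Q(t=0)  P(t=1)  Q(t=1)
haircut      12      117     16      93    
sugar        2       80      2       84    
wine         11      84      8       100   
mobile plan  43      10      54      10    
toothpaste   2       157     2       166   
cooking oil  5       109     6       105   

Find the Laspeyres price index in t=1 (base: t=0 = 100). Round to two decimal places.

111.52

Laspeyres price index uses base-period quantities as weights.
ΣP(t=1)·Q(t=0) = 16×117 + 2×80 + 8×84 + 54×10 + 2×157 + 6×109 = 1872 + 160 + 672 + 540 + 314 + 654 = 4212
ΣP(t=0)·Q(t=0) = 12×117 + 2×80 + 11×84 + 43×10 + 2×157 + 5×109 = 1404 + 160 + 924 + 430 + 314 + 545 = 3777
Index = 4212 / 3777 × 100 = 111.5171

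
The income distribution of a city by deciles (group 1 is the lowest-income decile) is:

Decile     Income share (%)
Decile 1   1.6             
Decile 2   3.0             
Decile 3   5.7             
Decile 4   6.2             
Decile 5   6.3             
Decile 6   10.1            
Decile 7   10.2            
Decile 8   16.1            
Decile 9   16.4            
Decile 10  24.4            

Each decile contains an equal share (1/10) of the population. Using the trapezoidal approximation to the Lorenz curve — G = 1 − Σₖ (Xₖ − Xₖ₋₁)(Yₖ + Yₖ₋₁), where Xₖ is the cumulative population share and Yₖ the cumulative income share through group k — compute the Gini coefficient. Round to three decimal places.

Cumulative income shares Yₖ: 0.0160, 0.0460, 0.1030, 0.1650, 0.2280, 0.3290, 0.4310, 0.5920, 0.7560, 1.0000
Σ (Xₖ−Xₖ₋₁)(Yₖ+Yₖ₋₁) = (1/10)(0.0160+0.0000) + (1/10)(0.0460+0.0160) + (1/10)(0.1030+0.0460) + (1/10)(0.1650+0.1030) + (1/10)(0.2280+0.1650) + (1/10)(0.3290+0.2280) + (1/10)(0.4310+0.3290) + (1/10)(0.5920+0.4310) + (1/10)(0.7560+0.5920) + (1/10)(1.0000+0.7560)
  = 0.0016 + 0.0062 + 0.0149 + 0.0268 + 0.0393 + 0.0557 + 0.0760 + 0.1023 + 0.1348 + 0.1756 = 0.6332
G = 1 − 0.6332 = 0.3668

0.367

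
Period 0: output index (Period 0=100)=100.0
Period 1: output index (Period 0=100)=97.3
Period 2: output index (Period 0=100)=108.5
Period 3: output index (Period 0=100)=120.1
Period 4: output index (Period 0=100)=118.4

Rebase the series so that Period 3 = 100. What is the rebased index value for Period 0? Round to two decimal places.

83.26

Rebased(Period 0) = 100.0 / 120.1 × 100 = 83.2639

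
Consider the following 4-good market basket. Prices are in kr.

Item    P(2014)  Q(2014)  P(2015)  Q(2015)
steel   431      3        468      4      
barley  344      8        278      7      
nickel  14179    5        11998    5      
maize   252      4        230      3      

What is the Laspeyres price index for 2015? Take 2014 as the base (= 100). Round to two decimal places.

Laspeyres price index uses base-period quantities as weights.
ΣP(2015)·Q(2014) = 468×3 + 278×8 + 11998×5 + 230×4 = 1404 + 2224 + 59990 + 920 = 64538
ΣP(2014)·Q(2014) = 431×3 + 344×8 + 14179×5 + 252×4 = 1293 + 2752 + 70895 + 1008 = 75948
Index = 64538 / 75948 × 100 = 84.9766

84.98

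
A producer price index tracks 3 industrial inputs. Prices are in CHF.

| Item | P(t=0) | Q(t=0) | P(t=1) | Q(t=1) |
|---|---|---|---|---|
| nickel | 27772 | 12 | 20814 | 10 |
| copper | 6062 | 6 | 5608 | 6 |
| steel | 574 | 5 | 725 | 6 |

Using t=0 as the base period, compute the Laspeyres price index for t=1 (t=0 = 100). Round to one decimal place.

Laspeyres price index uses base-period quantities as weights.
ΣP(t=1)·Q(t=0) = 20814×12 + 5608×6 + 725×5 = 249768 + 33648 + 3625 = 287041
ΣP(t=0)·Q(t=0) = 27772×12 + 6062×6 + 574×5 = 333264 + 36372 + 2870 = 372506
Index = 287041 / 372506 × 100 = 77.0567

77.1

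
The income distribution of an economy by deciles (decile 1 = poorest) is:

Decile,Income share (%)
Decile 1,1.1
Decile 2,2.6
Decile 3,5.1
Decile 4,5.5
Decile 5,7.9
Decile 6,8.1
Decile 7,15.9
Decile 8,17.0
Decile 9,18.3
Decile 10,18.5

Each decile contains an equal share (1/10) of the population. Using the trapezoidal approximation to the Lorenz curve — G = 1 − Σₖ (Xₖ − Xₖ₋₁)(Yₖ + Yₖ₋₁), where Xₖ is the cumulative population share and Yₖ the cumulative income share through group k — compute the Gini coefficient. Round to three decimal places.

0.357

Cumulative income shares Yₖ: 0.0110, 0.0370, 0.0880, 0.1430, 0.2220, 0.3030, 0.4620, 0.6320, 0.8150, 1.0000
Σ (Xₖ−Xₖ₋₁)(Yₖ+Yₖ₋₁) = (1/10)(0.0110+0.0000) + (1/10)(0.0370+0.0110) + (1/10)(0.0880+0.0370) + (1/10)(0.1430+0.0880) + (1/10)(0.2220+0.1430) + (1/10)(0.3030+0.2220) + (1/10)(0.4620+0.3030) + (1/10)(0.6320+0.4620) + (1/10)(0.8150+0.6320) + (1/10)(1.0000+0.8150)
  = 0.0011 + 0.0048 + 0.0125 + 0.0231 + 0.0365 + 0.0525 + 0.0765 + 0.1094 + 0.1447 + 0.1815 = 0.6426
G = 1 − 0.6426 = 0.3574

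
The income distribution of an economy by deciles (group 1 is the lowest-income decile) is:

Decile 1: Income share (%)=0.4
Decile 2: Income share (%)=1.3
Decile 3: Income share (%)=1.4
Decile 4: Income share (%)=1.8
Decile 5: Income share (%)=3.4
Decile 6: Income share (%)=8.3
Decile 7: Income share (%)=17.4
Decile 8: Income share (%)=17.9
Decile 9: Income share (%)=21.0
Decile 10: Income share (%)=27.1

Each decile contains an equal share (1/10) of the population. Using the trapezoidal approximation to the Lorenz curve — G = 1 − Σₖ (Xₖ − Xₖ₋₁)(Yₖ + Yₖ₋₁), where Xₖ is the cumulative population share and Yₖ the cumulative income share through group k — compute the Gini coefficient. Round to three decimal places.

Cumulative income shares Yₖ: 0.0040, 0.0170, 0.0310, 0.0490, 0.0830, 0.1660, 0.3400, 0.5190, 0.7290, 1.0000
Σ (Xₖ−Xₖ₋₁)(Yₖ+Yₖ₋₁) = (1/10)(0.0040+0.0000) + (1/10)(0.0170+0.0040) + (1/10)(0.0310+0.0170) + (1/10)(0.0490+0.0310) + (1/10)(0.0830+0.0490) + (1/10)(0.1660+0.0830) + (1/10)(0.3400+0.1660) + (1/10)(0.5190+0.3400) + (1/10)(0.7290+0.5190) + (1/10)(1.0000+0.7290)
  = 0.0004 + 0.0021 + 0.0048 + 0.0080 + 0.0132 + 0.0249 + 0.0506 + 0.0859 + 0.1248 + 0.1729 = 0.4876
G = 1 − 0.4876 = 0.5124

0.512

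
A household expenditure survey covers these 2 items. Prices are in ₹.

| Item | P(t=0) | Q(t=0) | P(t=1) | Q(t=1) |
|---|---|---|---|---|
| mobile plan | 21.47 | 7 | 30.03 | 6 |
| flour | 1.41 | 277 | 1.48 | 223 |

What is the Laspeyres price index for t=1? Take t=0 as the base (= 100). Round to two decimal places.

Laspeyres price index uses base-period quantities as weights.
ΣP(t=1)·Q(t=0) = 30.03×7 + 1.48×277 = 210.21 + 409.96 = 620.17
ΣP(t=0)·Q(t=0) = 21.47×7 + 1.41×277 = 150.29 + 390.57 = 540.86
Index = 620.17 / 540.86 × 100 = 114.6637

114.66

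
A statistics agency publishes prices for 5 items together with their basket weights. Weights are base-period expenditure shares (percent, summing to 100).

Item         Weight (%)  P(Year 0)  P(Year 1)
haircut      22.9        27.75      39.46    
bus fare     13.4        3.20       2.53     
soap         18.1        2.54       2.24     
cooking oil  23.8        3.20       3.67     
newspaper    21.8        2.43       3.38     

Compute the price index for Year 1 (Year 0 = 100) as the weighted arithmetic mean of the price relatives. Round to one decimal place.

116.7

haircut: 22.9 × (39.46/27.75) = 22.9 × 1.421982 = 32.5634
bus fare: 13.4 × (2.53/3.20) = 13.4 × 0.790625 = 10.5944
soap: 18.1 × (2.24/2.54) = 18.1 × 0.881890 = 15.9622
cooking oil: 23.8 × (3.67/3.20) = 23.8 × 1.146875 = 27.2956
newspaper: 21.8 × (3.38/2.43) = 21.8 × 1.390947 = 30.3226
Index = Σ wᵢ·(p₁ᵢ/p₀ᵢ) = 32.5634 + 10.5944 + 15.9622 + 27.2956 + 30.3226 = 116.7382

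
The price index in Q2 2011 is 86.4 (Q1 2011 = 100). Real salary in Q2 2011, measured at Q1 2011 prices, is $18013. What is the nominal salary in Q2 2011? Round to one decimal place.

Nominal = Real × (Index/100) = 18013 × (86.4/100)
        = 18013 × 0.864 = 15563.2320

15563.2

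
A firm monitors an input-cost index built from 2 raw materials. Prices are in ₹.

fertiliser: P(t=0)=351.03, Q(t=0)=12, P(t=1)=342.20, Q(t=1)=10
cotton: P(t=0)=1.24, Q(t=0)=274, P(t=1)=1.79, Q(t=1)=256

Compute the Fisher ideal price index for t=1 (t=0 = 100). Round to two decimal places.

Laspeyres component (base-period weights):
ΣP(t=1)Q(t=0) = 342.20×12 + 1.79×274 = 4106.4 + 490.46 = 4596.86
ΣP(t=0)Q(t=0) = 351.03×12 + 1.24×274 = 4212.36 + 339.76 = 4552.12
L = 4596.86 / 4552.12 × 100 = 100.9828
Paasche component (current-period weights):
ΣP(t=1)Q(t=1) = 342.20×10 + 1.79×256 = 3422 + 458.24 = 3880.24
ΣP(t=0)Q(t=1) = 351.03×10 + 1.24×256 = 3510.3 + 317.44 = 3827.74
P = 3880.24 / 3827.74 × 100 = 101.3716
Fisher = √(L × P) = √(100.9828 × 101.3716) = 101.1770

101.18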